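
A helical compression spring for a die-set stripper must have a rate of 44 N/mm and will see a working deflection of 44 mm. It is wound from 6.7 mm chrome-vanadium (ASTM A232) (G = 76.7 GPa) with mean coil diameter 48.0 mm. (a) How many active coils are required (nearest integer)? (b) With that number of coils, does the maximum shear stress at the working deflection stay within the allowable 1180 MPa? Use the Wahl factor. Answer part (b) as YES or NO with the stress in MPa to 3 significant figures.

(a) 4 coils; (b) YES, τ_max = 943 MPa

N_a = Gd⁴/(8D³k) = (76.7×10³)(6.7⁴)/(8·48.0³·44) = 3.97 → N_a = 4
Actual rate k = Gd⁴/(8D³·4) = 43.674 N/mm
Working load F = kδ = 43.674·44 = 1921.6 N
C = 48.0/6.7 = 7.1642; K_W = (4C−1)/(4C−4)+0.615/C = 1.2075
τ_max = K_W·8FD/(πd³) = 1.2075·780.96 = 943.02 MPa
τ_max ≤ 1180 MPa → acceptable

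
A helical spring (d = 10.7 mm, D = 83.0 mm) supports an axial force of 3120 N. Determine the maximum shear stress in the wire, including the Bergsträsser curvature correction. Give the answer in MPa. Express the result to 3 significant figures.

Spring index C = D/d = 83.0/10.7 = 7.7570
K_B = (4C+2)/(4C−3) = 33.028/28.028 = 1.1784
τ₀ = 8FD/(πd³) = 8·3120·83.0/(π·10.7³) = 2.07168e+06/3848.6 = 538.3 MPa
τ_max = K·τ₀ = 1.1784 × 538.3 = 634.32 MPa

634 MPa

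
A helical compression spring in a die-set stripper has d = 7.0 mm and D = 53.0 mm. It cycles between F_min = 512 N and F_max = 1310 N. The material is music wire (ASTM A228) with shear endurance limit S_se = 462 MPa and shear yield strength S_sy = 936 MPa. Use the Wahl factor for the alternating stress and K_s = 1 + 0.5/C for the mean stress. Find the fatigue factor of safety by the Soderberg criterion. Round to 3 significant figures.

C = D/d = 53.0/7.0 = 7.5714; K_W = (4C−1)/(4C−4)+0.615/C = 1.1954; K_s = 1+0.5/C = 1.0660
F_a = (F_max−F_min)/2 = 399 N; F_m = (F_max+F_min)/2 = 911 N
τ_a = K_W·8F_aD/(πd³) = 1.1954 × 157 = 187.67 MPa
τ_m = K_s·8F_mD/(πd³) = 1.0660 × 358.46 = 382.13 MPa
Soderberg: 1/n_f = τ_a/S_se + τ_m/S_sy = 187.67/462 + 382.13/936 = 0.40621 + 0.40826 = 0.81447
n_f = 1/0.81447 = 1.228

1.23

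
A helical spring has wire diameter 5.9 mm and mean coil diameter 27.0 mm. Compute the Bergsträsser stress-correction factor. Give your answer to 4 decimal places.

1.3267

C = D/d = 27.0/5.9 = 4.5763
K_B = (4C+2)/(4C−3) = 20.305/15.305 = 1.3267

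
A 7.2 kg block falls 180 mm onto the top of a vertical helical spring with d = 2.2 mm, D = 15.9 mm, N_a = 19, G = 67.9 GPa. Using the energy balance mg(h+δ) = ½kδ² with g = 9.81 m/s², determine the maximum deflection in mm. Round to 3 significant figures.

k = Gd⁴/(8D³N_a) = (67.9×10³)(2.2⁴)/(8·15.9³·19) = 2.6033 N/mm
W = mg = 7.2 × 9.81 = 70.632 N
½kδ² − Wδ − Wh = 0 → δ = (W + √(W² + 2kWh))/k
δ = (70.632 + √(4988.9 + 66195.7))/2.6033 = (70.632 + 266.8)/2.6033 = 129.62 mm

130 mm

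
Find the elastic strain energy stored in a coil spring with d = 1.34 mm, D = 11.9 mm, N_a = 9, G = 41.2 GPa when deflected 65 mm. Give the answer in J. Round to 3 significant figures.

2.31 J

k = Gd⁴/(8D³N_a) = (41.2×10³)(1.34⁴)/(8·11.9³·9) = 1.0948 N/mm
U = ½kδ² = 0.5 × 1.0948 × 65² = 2312.8 N·mm = 2.3128 J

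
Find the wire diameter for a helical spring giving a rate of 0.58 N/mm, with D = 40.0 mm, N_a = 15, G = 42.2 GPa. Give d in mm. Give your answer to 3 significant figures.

3.21 mm

d = (8D³N_a·k / G)^(1/4) = (8·40.0³·15·0.58 / (42.2×10³))^0.25
  = (105.55)^0.25 = 3.2053 mm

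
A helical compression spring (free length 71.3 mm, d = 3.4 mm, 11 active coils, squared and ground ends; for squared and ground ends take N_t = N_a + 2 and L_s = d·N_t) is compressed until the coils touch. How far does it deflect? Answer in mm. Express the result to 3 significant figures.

N_t = 13; L_s = 3.4·13 = 44.2 mm
δ_solid = L₀ − L_s = 71.3 − 44.2 = 27.1 mm

27.1 mm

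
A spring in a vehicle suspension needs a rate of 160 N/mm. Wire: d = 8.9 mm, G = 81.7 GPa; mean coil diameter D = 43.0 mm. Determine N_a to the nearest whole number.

5

N_a = Gd⁴/(8D³k) = (81.7×10³ × 8.9⁴)/(8 × 43.0³ × 160)
    = 5.12604e+08 / 1.01769e+08 = 5.037 → 5 coils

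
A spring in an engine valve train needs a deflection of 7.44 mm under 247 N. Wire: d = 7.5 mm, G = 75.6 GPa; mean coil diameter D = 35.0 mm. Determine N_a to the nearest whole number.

Required rate k = F/δ = 247/7.44 = 33.199 N/mm
N_a = Gd⁴/(8D³k) = (75.6×10³ × 7.5⁴)/(8 × 35.0³ × 33.199)
    = 2.39203e+08 / 1.13872e+07 = 21.01 → 21 coils

21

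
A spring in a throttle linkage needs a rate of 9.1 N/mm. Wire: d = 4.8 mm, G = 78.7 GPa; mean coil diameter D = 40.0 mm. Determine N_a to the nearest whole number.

9

N_a = Gd⁴/(8D³k) = (78.7×10³ × 4.8⁴)/(8 × 40.0³ × 9.1)
    = 4.17772e+07 / 4.6592e+06 = 8.967 → 9 coils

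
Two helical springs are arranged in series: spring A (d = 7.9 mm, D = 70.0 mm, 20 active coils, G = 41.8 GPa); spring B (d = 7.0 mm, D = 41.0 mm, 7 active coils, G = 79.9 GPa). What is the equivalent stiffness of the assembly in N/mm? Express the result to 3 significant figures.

2.80 N/mm

k_A = Gd⁴/(8D³N_a) = (41.8×10³)(7.9⁴)/(8·70.0³·20) = 2.9667 N/mm
k_B = Gd⁴/(8D³N_a) = (79.9×10³)(7.0⁴)/(8·41.0³·7) = 49.705 N/mm
Series: 1/k_eq = 1/2.9667 + 1/49.705 = 0.3572; k_eq = 2.7996 N/mm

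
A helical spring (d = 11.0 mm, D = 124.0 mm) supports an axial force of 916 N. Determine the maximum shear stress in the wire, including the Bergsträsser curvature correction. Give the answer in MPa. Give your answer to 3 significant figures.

243 MPa

Spring index C = D/d = 124.0/11.0 = 11.2727
K_B = (4C+2)/(4C−3) = 47.091/42.091 = 1.1188
τ₀ = 8FD/(πd³) = 8·916·124.0/(π·11.0³) = 908672/4181.5 = 217.31 MPa
τ_max = K·τ₀ = 1.1188 × 217.31 = 243.12 MPa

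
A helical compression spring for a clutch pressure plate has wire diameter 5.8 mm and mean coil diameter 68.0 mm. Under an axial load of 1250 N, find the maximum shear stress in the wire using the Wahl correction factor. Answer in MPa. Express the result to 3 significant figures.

Spring index C = D/d = 68.0/5.8 = 11.7241
K_W = (4C−1)/(4C−4) + 0.615/C = 45.897/42.897 + 0.0525 = 1.1224
τ₀ = 8FD/(πd³) = 8·1250·68.0/(π·5.8³) = 680000/612.96 = 1109.4 MPa
τ_max = K·τ₀ = 1.1224 × 1109.4 = 1245.1 MPa

1250 MPa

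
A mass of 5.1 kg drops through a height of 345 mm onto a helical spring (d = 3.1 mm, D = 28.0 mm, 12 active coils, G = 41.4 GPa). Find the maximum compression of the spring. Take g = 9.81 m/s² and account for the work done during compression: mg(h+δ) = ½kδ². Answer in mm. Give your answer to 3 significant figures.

k = Gd⁴/(8D³N_a) = (41.4×10³)(3.1⁴)/(8·28.0³·12) = 1.8143 N/mm
W = mg = 5.1 × 9.81 = 50.031 N
½kδ² − Wδ − Wh = 0 → δ = (W + √(W² + 2kWh))/k
δ = (50.031 + √(2503.1 + 62631.1))/1.8143 = (50.031 + 255.21)/1.8143 = 168.25 mm

168 mm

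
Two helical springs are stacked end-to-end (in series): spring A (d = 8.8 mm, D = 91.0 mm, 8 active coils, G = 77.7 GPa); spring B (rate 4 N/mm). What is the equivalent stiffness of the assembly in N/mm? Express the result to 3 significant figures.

k_A = Gd⁴/(8D³N_a) = (77.7×10³)(8.8⁴)/(8·91.0³·8) = 9.6616 N/mm
Series: 1/k_eq = 1/9.6616 + 1/4 = 0.3535; k_eq = 2.8288 N/mm

2.83 N/mm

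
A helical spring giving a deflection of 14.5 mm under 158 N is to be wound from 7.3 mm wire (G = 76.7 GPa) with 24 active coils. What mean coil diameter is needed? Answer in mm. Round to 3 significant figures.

Required rate k = F/δ = 158/14.5 = 10.897 N/mm
D = (Gd⁴/(8N_a·k))^(1/3) = (76.7×10³·7.3⁴/(8·24·10.897))^(1/3)
  = (104111)^(1/3) = 47.0434 mm

47.0 mm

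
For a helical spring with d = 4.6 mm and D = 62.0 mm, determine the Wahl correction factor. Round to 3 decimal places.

1.106

C = D/d = 62.0/4.6 = 13.4783
K_W = (4C−1)/(4C−4) + 0.615/C = 52.913/49.913 + 0.0456 = 1.1057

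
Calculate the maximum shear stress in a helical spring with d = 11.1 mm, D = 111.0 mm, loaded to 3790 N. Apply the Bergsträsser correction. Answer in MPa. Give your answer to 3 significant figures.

Spring index C = D/d = 111.0/11.1 = 10.0000
K_B = (4C+2)/(4C−3) = 42.000/37.000 = 1.1351
τ₀ = 8FD/(πd³) = 8·3790·111.0/(π·11.1³) = 3.36552e+06/4296.5 = 783.31 MPa
τ_max = K·τ₀ = 1.1351 × 783.31 = 889.16 MPa

889 MPa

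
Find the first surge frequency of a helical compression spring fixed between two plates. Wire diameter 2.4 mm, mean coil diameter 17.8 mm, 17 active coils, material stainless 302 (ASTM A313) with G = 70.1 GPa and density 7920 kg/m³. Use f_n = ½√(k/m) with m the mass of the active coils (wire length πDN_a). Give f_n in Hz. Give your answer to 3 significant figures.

149 Hz

k = Gd⁴/(8D³N_a) = (70.1×10³)(2.4⁴)/(8·17.8³·17) = 3.0322 N/mm = 3032.2 N/m
Wire length L = πDN_a = π·17.8·17 = 950.65 mm
m = ρ·(πd²/4)·L = 7920 × 4.5239×10⁻⁶ m² × 0.95065 m = 0.034061 kg
f_n = ½√(k/m) = 0.5·√(3032.2/0.034061) = 0.5·√(89024) = 149.18 Hz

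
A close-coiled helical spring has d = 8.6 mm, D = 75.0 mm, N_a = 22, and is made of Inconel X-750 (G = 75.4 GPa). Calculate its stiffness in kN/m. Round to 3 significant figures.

k = Gd⁴/(8D³N_a) = (75.4×10³ × 8.6⁴) / (8 × 75.0³ × 22)
  = 4.12444e+08 / 7.425e+07 = 5.5548 N/mm

5.55 kN/m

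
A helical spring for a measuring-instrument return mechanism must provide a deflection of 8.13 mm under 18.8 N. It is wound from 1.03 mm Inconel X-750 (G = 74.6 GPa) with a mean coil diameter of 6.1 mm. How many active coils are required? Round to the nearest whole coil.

20

Required rate k = F/δ = 18.8/8.13 = 2.3124 N/mm
N_a = Gd⁴/(8D³k) = (74.6×10³ × 1.03⁴)/(8 × 6.1³ × 2.3124)
    = 83963 / 4199.01 = 20 → 20 coils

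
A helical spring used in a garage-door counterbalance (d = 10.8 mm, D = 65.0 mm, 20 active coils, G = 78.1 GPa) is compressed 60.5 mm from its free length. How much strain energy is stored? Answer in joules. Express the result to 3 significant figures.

k = Gd⁴/(8D³N_a) = (78.1×10³)(10.8⁴)/(8·65.0³·20) = 24.182 N/mm
U = ½kδ² = 0.5 × 24.182 × 60.5² = 44255 N·mm = 44.255 J

44.3 J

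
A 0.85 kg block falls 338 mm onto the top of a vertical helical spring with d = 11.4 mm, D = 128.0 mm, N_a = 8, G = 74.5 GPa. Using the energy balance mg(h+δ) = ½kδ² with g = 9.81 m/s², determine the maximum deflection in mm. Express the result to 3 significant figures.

25.4 mm

k = Gd⁴/(8D³N_a) = (74.5×10³)(11.4⁴)/(8·128.0³·8) = 9.3749 N/mm
W = mg = 0.85 × 9.81 = 8.3385 N
½kδ² − Wδ − Wh = 0 → δ = (W + √(W² + 2kWh))/k
δ = (8.3385 + √(69.531 + 52844.6))/9.3749 = (8.3385 + 230.03)/9.3749 = 25.426 mm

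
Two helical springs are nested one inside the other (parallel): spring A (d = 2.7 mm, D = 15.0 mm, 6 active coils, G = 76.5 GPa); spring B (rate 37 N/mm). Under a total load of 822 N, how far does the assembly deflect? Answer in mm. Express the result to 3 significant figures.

13.2 mm

k_A = Gd⁴/(8D³N_a) = (76.5×10³)(2.7⁴)/(8·15.0³·6) = 25.096 N/mm
Parallel: k_eq = 25.096 + 37 = 62.096 N/mm
δ = F/k_eq = 822/62.096 = 13.238 mm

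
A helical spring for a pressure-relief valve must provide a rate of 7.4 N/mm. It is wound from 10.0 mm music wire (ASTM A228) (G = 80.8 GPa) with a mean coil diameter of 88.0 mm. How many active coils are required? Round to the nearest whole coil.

N_a = Gd⁴/(8D³k) = (80.8×10³ × 10.0⁴)/(8 × 88.0³ × 7.4)
    = 8.08e+08 / 4.03431e+07 = 20.03 → 20 coils

20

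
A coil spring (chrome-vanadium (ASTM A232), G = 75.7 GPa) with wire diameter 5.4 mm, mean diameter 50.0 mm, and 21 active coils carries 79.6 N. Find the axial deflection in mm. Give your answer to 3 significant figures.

k = Gd⁴/(8D³N_a) = (75.7×10³)(5.4⁴)/(8·50.0³·21) = 3.0651 N/mm
δ = F/k = 79.6 / 3.0651 = 25.969 mm

26.0 mm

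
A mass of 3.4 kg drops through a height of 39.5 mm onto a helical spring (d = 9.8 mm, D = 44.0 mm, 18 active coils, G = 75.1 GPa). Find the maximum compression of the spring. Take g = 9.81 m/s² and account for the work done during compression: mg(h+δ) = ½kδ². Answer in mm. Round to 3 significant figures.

7.45 mm

k = Gd⁴/(8D³N_a) = (75.1×10³)(9.8⁴)/(8·44.0³·18) = 56.471 N/mm
W = mg = 3.4 × 9.81 = 33.354 N
½kδ² − Wδ − Wh = 0 → δ = (W + √(W² + 2kWh))/k
δ = (33.354 + √(1112.5 + 148799))/56.471 = (33.354 + 387.18)/56.471 = 7.447 mm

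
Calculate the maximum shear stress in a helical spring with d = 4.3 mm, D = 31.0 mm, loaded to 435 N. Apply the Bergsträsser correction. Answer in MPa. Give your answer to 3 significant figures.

515 MPa

Spring index C = D/d = 31.0/4.3 = 7.2093
K_B = (4C+2)/(4C−3) = 30.837/25.837 = 1.1935
τ₀ = 8FD/(πd³) = 8·435·31.0/(π·4.3³) = 107880/249.78 = 431.9 MPa
τ_max = K·τ₀ = 1.1935 × 431.9 = 515.48 MPa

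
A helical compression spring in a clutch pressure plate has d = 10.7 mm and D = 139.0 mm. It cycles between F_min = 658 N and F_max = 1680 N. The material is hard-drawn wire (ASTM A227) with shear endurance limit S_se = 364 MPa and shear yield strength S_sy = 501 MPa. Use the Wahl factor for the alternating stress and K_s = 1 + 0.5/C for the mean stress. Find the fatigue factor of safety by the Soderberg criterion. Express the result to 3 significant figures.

C = D/d = 139.0/10.7 = 12.9907; K_W = (4C−1)/(4C−4)+0.615/C = 1.1099; K_s = 1+0.5/C = 1.0385
F_a = (F_max−F_min)/2 = 511 N; F_m = (F_max+F_min)/2 = 1169 N
τ_a = K_W·8F_aD/(πd³) = 1.1099 × 147.65 = 163.87 MPa
τ_m = K_s·8F_mD/(πd³) = 1.0385 × 337.77 = 350.77 MPa
Soderberg: 1/n_f = τ_a/S_se + τ_m/S_sy = 163.87/364 + 350.77/501 = 0.45020 + 0.70014 = 1.1503
n_f = 1/1.1503 = 0.8693

0.869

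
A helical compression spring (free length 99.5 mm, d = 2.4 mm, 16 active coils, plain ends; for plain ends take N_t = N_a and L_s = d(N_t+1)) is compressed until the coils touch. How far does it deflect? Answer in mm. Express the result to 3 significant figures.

58.7 mm

N_t = 16; L_s = 2.4·17 = 40.8 mm
δ_solid = L₀ − L_s = 99.5 − 40.8 = 58.7 mm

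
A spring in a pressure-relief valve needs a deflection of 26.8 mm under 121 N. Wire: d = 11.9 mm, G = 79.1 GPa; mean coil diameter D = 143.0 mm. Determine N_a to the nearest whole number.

Required rate k = F/δ = 121/26.8 = 4.5149 N/mm
N_a = Gd⁴/(8D³k) = (79.1×10³ × 11.9⁴)/(8 × 143.0³ × 4.5149)
    = 1.58622e+09 / 1.05621e+08 = 15.02 → 15 coils

15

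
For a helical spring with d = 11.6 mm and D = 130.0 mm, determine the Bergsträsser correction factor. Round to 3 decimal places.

1.120

C = D/d = 130.0/11.6 = 11.2069
K_B = (4C+2)/(4C−3) = 46.828/41.828 = 1.1195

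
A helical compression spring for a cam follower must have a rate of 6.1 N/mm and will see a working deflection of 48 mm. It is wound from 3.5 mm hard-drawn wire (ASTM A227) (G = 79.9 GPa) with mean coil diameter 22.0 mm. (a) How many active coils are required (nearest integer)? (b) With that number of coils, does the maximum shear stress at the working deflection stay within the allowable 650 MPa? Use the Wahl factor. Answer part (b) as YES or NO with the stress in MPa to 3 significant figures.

N_a = Gd⁴/(8D³k) = (79.9×10³)(3.5⁴)/(8·22.0³·6.1) = 23.07 → N_a = 23
Actual rate k = Gd⁴/(8D³·23) = 6.1197 N/mm
Working load F = kδ = 6.1197·48 = 293.75 N
C = 22.0/3.5 = 6.2857; K_W = (4C−1)/(4C−4)+0.615/C = 1.2397
τ_max = K_W·8FD/(πd³) = 1.2397·383.82 = 475.84 MPa
τ_max ≤ 650 MPa → acceptable

(a) 23 coils; (b) YES, τ_max = 476 MPa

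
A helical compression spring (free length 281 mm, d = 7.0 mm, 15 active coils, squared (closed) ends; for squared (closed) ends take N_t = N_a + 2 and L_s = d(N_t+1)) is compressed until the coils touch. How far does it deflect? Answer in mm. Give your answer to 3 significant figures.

N_t = 17; L_s = 7.0·18 = 126 mm
δ_solid = L₀ − L_s = 281 − 126 = 155 mm

155 mm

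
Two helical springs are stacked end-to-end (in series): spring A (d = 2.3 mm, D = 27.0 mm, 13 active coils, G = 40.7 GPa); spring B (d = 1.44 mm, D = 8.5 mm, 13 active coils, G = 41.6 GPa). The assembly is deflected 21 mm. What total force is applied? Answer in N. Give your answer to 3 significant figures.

9.75 N

k_A = Gd⁴/(8D³N_a) = (40.7×10³)(2.3⁴)/(8·27.0³·13) = 0.55639 N/mm
k_B = Gd⁴/(8D³N_a) = (41.6×10³)(1.44⁴)/(8·8.5³·13) = 2.8006 N/mm
Series: 1/k_eq = 1/0.55639 + 1/2.8006 = 2.1544; k_eq = 0.46418 N/mm
F = k_eq·δ = 0.46418·21 = 9.7477 N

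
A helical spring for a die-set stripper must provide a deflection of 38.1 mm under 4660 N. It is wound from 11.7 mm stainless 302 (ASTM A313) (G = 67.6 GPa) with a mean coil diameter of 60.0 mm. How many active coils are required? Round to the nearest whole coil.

6

Required rate k = F/δ = 4660/38.1 = 122.31 N/mm
N_a = Gd⁴/(8D³k) = (67.6×10³ × 11.7⁴)/(8 × 60.0³ × 122.31)
    = 1.26675e+09 / 2.11351e+08 = 5.994 → 6 coils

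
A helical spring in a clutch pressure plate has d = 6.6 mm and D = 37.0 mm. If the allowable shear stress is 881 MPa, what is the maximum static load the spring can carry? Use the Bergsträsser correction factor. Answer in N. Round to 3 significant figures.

C = D/d = 37.0/6.6 = 5.6061
K_B = (4C+2)/(4C−3) = 24.424/19.424 = 1.2574
τ_max = K·8FD/(πd³) → F_max = τ_allow·πd³/(8DK)
F_max = 881·π·6.6³/(8·37.0·1.2574) = 7.9572e+05/372.19 = 2137.9 N

2140 N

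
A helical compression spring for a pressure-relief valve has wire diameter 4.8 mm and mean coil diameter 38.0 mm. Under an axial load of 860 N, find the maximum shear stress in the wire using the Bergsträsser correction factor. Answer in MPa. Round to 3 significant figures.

Spring index C = D/d = 38.0/4.8 = 7.9167
K_B = (4C+2)/(4C−3) = 33.667/28.667 = 1.1744
τ₀ = 8FD/(πd³) = 8·860·38.0/(π·4.8³) = 261440/347.44 = 752.49 MPa
τ_max = K·τ₀ = 1.1744 × 752.49 = 883.73 MPa

884 MPa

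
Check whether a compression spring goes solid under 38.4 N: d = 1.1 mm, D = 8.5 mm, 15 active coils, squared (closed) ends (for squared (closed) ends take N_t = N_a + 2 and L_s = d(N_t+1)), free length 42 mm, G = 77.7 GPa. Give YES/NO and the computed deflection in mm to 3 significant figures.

k = Gd⁴/(8D³N_a) = (77.7×10³)(1.1⁴)/(8·8.5³·15) = 1.5437 N/mm
N_t = 17; L_s = 1.1·18 = 19.8 mm; δ_solid = L₀ − L_s = 42 − 19.8 = 22.2 mm
δ = F/k = 38.4/1.5437 = 24.876 mm
δ ≥ δ_solid → spring goes solid

YES, δ = 24.9 mm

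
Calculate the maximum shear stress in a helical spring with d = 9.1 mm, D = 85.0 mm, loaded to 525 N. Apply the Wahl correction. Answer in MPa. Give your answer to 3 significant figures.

Spring index C = D/d = 85.0/9.1 = 9.3407
K_W = (4C−1)/(4C−4) + 0.615/C = 36.363/33.363 + 0.0658 = 1.1558
τ₀ = 8FD/(πd³) = 8·525·85.0/(π·9.1³) = 357000/2367.4 = 150.8 MPa
τ_max = K·τ₀ = 1.1558 × 150.8 = 174.29 MPa

174 MPa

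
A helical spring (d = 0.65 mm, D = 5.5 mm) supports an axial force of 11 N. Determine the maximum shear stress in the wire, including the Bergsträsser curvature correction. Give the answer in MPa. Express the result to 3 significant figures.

652 MPa

Spring index C = D/d = 5.5/0.65 = 8.4615
K_B = (4C+2)/(4C−3) = 35.846/30.846 = 1.1621
τ₀ = 8FD/(πd³) = 8·11·5.5/(π·0.65³) = 484/0.86276 = 560.99 MPa
τ_max = K·τ₀ = 1.1621 × 560.99 = 651.92 MPa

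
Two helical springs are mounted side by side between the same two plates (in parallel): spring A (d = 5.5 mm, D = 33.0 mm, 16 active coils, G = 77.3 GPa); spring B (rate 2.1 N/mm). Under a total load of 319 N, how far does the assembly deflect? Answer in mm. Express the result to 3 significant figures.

18.3 mm

k_A = Gd⁴/(8D³N_a) = (77.3×10³)(5.5⁴)/(8·33.0³·16) = 15.377 N/mm
Parallel: k_eq = 15.377 + 2.1 = 17.477 N/mm
δ = F/k_eq = 319/17.477 = 18.252 mm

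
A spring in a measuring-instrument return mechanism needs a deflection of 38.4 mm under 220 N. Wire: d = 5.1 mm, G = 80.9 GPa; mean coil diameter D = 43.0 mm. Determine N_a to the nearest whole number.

Required rate k = F/δ = 220/38.4 = 5.7292 N/mm
N_a = Gd⁴/(8D³k) = (80.9×10³ × 5.1⁴)/(8 × 43.0³ × 5.7292)
    = 5.47305e+07 / 3.64407e+06 = 15.02 → 15 coils

15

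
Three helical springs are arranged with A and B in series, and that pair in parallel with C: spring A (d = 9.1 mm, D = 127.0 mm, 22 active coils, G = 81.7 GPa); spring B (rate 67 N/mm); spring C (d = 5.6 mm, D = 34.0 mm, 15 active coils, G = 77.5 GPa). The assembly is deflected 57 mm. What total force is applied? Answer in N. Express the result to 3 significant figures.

1010 N

k_A = Gd⁴/(8D³N_a) = (81.7×10³)(9.1⁴)/(8·127.0³·22) = 1.554 N/mm
k_C = Gd⁴/(8D³N_a) = (77.5×10³)(5.6⁴)/(8·34.0³·15) = 16.16 N/mm
Springs A,B series: k_AB = 1/(1/1.554+1/67) = 1.5188 N/mm; parallel with C: k_eq = 1.5188+16.16 = 17.679 N/mm
F = k_eq·δ = 17.679·57 = 1007.7 N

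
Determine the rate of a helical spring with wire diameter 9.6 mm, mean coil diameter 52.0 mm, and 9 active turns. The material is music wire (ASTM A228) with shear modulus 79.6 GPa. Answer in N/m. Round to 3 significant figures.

k = Gd⁴/(8D³N_a) = (79.6×10³ × 9.6⁴) / (8 × 52.0³ × 9)
  = 6.7608e+08 / 1.01238e+07 = 66.781 N/mm = 66781 N/m

66800 N/m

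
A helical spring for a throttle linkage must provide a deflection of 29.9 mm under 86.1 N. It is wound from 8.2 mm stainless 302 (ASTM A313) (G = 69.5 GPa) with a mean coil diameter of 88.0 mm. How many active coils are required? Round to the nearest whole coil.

20

Required rate k = F/δ = 86.1/29.9 = 2.8796 N/mm
N_a = Gd⁴/(8D³k) = (69.5×10³ × 8.2⁴)/(8 × 88.0³ × 2.8796)
    = 3.14225e+08 / 1.56989e+07 = 20.02 → 20 coils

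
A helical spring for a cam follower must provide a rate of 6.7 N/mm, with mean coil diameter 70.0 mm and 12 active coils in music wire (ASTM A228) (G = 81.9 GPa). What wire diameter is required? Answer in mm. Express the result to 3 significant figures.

d = (8D³N_a·k / G)^(1/4) = (8·70.0³·12·6.7 / (81.9×10³))^0.25
  = (2693.7)^0.25 = 7.2043 mm

7.20 mm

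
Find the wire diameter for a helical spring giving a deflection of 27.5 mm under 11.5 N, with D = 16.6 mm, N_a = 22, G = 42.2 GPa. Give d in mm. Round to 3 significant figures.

1.68 mm

Required rate k = F/δ = 11.5/27.5 = 0.41818 N/mm
d = (8D³N_a·k / G)^(1/4) = (8·16.6³·22·0.41818 / (42.2×10³))^0.25
  = (7.9779)^0.25 = 1.6806 mm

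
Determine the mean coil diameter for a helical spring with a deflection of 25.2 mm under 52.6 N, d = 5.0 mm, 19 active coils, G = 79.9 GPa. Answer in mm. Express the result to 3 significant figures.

54.0 mm

Required rate k = F/δ = 52.6/25.2 = 2.0873 N/mm
D = (Gd⁴/(8N_a·k))^(1/3) = (79.9×10³·5.0⁴/(8·19·2.0873))^(1/3)
  = (157398)^(1/3) = 53.9924 mm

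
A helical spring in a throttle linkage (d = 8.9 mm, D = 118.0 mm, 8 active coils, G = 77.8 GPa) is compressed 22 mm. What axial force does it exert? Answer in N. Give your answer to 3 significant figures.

102 N

k = Gd⁴/(8D³N_a) = (77.8×10³)(8.9⁴)/(8·118.0³·8) = 4.6421 N/mm
F = k·δ = 4.6421 × 22 = 102.13 N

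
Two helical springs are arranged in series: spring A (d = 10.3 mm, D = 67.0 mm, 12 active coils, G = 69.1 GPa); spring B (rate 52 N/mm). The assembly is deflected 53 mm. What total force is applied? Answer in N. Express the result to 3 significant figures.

940 N

k_A = Gd⁴/(8D³N_a) = (69.1×10³)(10.3⁴)/(8·67.0³·12) = 26.936 N/mm
Series: 1/k_eq = 1/26.936 + 1/52 = 0.056356; k_eq = 17.744 N/mm
F = k_eq·δ = 17.744·53 = 940.45 N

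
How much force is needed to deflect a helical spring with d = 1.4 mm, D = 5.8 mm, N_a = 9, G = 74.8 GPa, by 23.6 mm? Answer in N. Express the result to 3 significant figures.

483 N

k = Gd⁴/(8D³N_a) = (74.8×10³)(1.4⁴)/(8·5.8³·9) = 20.455 N/mm
F = k·δ = 20.455 × 23.6 = 482.74 N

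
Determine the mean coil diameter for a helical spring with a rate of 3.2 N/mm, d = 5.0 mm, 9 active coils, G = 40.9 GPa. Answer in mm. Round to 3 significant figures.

48.1 mm

D = (Gd⁴/(8N_a·k))^(1/3) = (40.9×10³·5.0⁴/(8·9·3.2))^(1/3)
  = (110948)^(1/3) = 48.0515 mm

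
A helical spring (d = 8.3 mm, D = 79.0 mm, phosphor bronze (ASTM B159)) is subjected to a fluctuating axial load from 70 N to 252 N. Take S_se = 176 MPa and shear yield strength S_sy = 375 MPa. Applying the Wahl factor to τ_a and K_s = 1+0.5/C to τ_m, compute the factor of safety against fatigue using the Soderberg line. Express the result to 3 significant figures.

2.71

C = D/d = 79.0/8.3 = 9.5181; K_W = (4C−1)/(4C−4)+0.615/C = 1.1527; K_s = 1+0.5/C = 1.0525
F_a = (F_max−F_min)/2 = 91 N; F_m = (F_max+F_min)/2 = 161 N
τ_a = K_W·8F_aD/(πd³) = 1.1527 × 32.017 = 36.904 MPa
τ_m = K_s·8F_mD/(πd³) = 1.0525 × 56.645 = 59.62 MPa
Soderberg: 1/n_f = τ_a/S_se + τ_m/S_sy = 36.904/176 + 59.62/375 = 0.20968 + 0.15899 = 0.36867
n_f = 1/0.36867 = 2.712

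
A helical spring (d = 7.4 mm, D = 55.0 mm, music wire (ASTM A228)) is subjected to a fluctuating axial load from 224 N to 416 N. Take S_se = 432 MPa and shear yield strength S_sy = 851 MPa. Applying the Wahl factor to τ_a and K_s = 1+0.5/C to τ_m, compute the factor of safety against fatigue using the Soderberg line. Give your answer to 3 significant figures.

4.33

C = D/d = 55.0/7.4 = 7.4324; K_W = (4C−1)/(4C−4)+0.615/C = 1.1993; K_s = 1+0.5/C = 1.0673
F_a = (F_max−F_min)/2 = 96 N; F_m = (F_max+F_min)/2 = 320 N
τ_a = K_W·8F_aD/(πd³) = 1.1993 × 33.18 = 39.794 MPa
τ_m = K_s·8F_mD/(πd³) = 1.0673 × 110.6 = 118.04 MPa
Soderberg: 1/n_f = τ_a/S_se + τ_m/S_sy = 39.794/432 + 118.04/851 = 0.09212 + 0.13871 = 0.23083
n_f = 1/0.23083 = 4.332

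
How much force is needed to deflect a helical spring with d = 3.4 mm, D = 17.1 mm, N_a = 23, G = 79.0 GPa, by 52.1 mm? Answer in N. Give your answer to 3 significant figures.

k = Gd⁴/(8D³N_a) = (79.0×10³)(3.4⁴)/(8·17.1³·23) = 11.475 N/mm
F = k·δ = 11.475 × 52.1 = 597.83 N

598 N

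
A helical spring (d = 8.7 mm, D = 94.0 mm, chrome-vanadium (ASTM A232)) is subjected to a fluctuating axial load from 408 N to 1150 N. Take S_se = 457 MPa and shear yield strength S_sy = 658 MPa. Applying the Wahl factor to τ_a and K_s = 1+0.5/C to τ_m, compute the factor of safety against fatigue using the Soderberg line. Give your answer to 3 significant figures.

C = D/d = 94.0/8.7 = 10.8046; K_W = (4C−1)/(4C−4)+0.615/C = 1.1334; K_s = 1+0.5/C = 1.0463
F_a = (F_max−F_min)/2 = 371 N; F_m = (F_max+F_min)/2 = 779 N
τ_a = K_W·8F_aD/(πd³) = 1.1334 × 134.86 = 152.85 MPa
τ_m = K_s·8F_mD/(πd³) = 1.0463 × 283.17 = 296.27 MPa
Soderberg: 1/n_f = τ_a/S_se + τ_m/S_sy = 152.85/457 + 296.27/658 = 0.33447 + 0.45027 = 0.78473
n_f = 1/0.78473 = 1.274

1.27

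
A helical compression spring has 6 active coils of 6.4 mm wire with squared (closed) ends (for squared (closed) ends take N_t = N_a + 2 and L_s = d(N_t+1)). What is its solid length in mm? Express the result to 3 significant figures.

squared (closed) ends: N_t = N_a + 2 = 6 + 2 = 8
L_s = d·(N_t+1) = 6.4 × 9 = 57.6 mm

57.6 mm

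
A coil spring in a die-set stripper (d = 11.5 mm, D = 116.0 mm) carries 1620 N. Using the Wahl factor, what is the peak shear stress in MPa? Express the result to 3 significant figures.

Spring index C = D/d = 116.0/11.5 = 10.0870
K_W = (4C−1)/(4C−4) + 0.615/C = 39.348/36.348 + 0.0610 = 1.1435
τ₀ = 8FD/(πd³) = 8·1620·116.0/(π·11.5³) = 1.50336e+06/4778 = 314.64 MPa
τ_max = K·τ₀ = 1.1435 × 314.64 = 359.8 MPa

360 MPa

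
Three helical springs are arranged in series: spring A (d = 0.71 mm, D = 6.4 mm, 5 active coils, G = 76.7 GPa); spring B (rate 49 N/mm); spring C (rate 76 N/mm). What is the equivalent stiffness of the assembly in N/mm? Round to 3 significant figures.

1.75 N/mm

k_A = Gd⁴/(8D³N_a) = (76.7×10³)(0.71⁴)/(8·6.4³·5) = 1.8588 N/mm
Series: 1/k_eq = 1/1.8588 + 1/49 + 1/76 = 0.57155; k_eq = 1.7496 N/mm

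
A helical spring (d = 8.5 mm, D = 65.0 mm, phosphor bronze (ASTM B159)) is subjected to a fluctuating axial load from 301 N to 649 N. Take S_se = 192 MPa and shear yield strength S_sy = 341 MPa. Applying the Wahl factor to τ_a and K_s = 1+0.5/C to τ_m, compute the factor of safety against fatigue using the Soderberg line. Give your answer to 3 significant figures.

1.45

C = D/d = 65.0/8.5 = 7.6471; K_W = (4C−1)/(4C−4)+0.615/C = 1.1933; K_s = 1+0.5/C = 1.0654
F_a = (F_max−F_min)/2 = 174 N; F_m = (F_max+F_min)/2 = 475 N
τ_a = K_W·8F_aD/(πd³) = 1.1933 × 46.897 = 55.96 MPa
τ_m = K_s·8F_mD/(πd³) = 1.0654 × 128.02 = 136.39 MPa
Soderberg: 1/n_f = τ_a/S_se + τ_m/S_sy = 55.96/192 + 136.39/341 = 0.29146 + 0.39998 = 0.69144
n_f = 1/0.69144 = 1.446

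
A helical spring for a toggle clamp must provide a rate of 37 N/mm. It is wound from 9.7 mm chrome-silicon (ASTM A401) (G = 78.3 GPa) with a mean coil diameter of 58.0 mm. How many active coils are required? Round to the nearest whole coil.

12

N_a = Gd⁴/(8D³k) = (78.3×10³ × 9.7⁴)/(8 × 58.0³ × 37)
    = 6.93184e+08 / 5.77532e+07 = 12 → 12 coils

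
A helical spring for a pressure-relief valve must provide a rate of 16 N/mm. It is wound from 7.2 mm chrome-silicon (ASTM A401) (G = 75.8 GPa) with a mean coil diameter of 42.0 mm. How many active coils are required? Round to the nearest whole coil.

21

N_a = Gd⁴/(8D³k) = (75.8×10³ × 7.2⁴)/(8 × 42.0³ × 16)
    = 2.03704e+08 / 9.48326e+06 = 21.48 → 21 coils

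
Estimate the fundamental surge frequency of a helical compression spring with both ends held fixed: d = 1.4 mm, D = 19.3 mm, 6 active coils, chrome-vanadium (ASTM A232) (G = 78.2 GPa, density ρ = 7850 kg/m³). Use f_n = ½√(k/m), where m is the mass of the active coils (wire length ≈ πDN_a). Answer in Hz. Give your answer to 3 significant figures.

k = Gd⁴/(8D³N_a) = (78.2×10³)(1.4⁴)/(8·19.3³·6) = 0.87057 N/mm = 870.57 N/m
Wire length L = πDN_a = π·19.3·6 = 363.8 mm
m = ρ·(πd²/4)·L = 7850 × 1.5394×10⁻⁶ m² × 0.3638 m = 0.0043962 kg
f_n = ½√(k/m) = 0.5·√(870.57/0.0043962) = 0.5·√(1.9803e+05) = 222.5 Hz

223 Hz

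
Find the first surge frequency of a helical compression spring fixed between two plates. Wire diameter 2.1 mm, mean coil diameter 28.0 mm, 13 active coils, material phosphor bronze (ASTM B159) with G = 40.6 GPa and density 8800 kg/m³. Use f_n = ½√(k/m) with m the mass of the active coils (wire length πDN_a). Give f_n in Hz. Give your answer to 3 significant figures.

49.8 Hz

k = Gd⁴/(8D³N_a) = (40.6×10³)(2.1⁴)/(8·28.0³·13) = 0.34586 N/mm = 345.86 N/m
Wire length L = πDN_a = π·28.0·13 = 1143.5 mm
m = ρ·(πd²/4)·L = 8800 × 3.4636×10⁻⁶ m² × 1.1435 m = 0.034855 kg
f_n = ½√(k/m) = 0.5·√(345.86/0.034855) = 0.5·√(9922.8) = 49.807 Hz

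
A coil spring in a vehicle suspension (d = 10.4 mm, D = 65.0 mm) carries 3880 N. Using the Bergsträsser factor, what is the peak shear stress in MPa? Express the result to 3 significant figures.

Spring index C = D/d = 65.0/10.4 = 6.2500
K_B = (4C+2)/(4C−3) = 27.000/22.000 = 1.2273
τ₀ = 8FD/(πd³) = 8·3880·65.0/(π·10.4³) = 2.0176e+06/3533.9 = 570.93 MPa
τ_max = K·τ₀ = 1.2273 × 570.93 = 700.69 MPa

701 MPa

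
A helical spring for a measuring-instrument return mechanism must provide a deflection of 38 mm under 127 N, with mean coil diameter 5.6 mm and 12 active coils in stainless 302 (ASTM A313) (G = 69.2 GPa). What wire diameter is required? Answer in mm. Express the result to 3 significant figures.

Required rate k = F/δ = 127/38 = 3.3421 N/mm
d = (8D³N_a·k / G)^(1/4) = (8·5.6³·12·3.3421 / (69.2×10³))^0.25
  = (0.81423)^0.25 = 0.9499 mm

0.950 mm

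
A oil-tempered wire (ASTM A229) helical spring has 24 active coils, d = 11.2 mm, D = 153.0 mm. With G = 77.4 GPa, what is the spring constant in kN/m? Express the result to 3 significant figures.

1.77 kN/m

k = Gd⁴/(8D³N_a) = (77.4×10³ × 11.2⁴) / (8 × 153.0³ × 24)
  = 1.2179e+09 / 6.87663e+08 = 1.7711 N/mm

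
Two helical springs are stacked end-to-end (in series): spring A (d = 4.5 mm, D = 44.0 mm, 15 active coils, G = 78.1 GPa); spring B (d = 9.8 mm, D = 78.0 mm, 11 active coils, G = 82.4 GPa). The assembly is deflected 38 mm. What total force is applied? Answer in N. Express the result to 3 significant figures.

102 N

k_A = Gd⁴/(8D³N_a) = (78.1×10³)(4.5⁴)/(8·44.0³·15) = 3.133 N/mm
k_B = Gd⁴/(8D³N_a) = (82.4×10³)(9.8⁴)/(8·78.0³·11) = 18.2 N/mm
Series: 1/k_eq = 1/3.133 + 1/18.2 = 0.37413; k_eq = 2.6729 N/mm
F = k_eq·δ = 2.6729·38 = 101.57 N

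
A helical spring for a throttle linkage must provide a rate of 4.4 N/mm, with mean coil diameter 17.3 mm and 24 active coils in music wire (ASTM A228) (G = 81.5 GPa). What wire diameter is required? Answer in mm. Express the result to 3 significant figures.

2.71 mm

d = (8D³N_a·k / G)^(1/4) = (8·17.3³·24·4.4 / (81.5×10³))^0.25
  = (53.67)^0.25 = 2.7067 mm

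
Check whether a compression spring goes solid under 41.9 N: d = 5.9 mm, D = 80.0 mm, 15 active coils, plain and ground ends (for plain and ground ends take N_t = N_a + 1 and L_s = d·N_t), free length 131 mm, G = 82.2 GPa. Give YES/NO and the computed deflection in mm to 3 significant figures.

NO, δ = 25.8 mm

k = Gd⁴/(8D³N_a) = (82.2×10³)(5.9⁴)/(8·80.0³·15) = 1.6212 N/mm
N_t = 16; L_s = 5.9·16 = 94.4 mm; δ_solid = L₀ − L_s = 131 − 94.4 = 36.6 mm
δ = F/k = 41.9/1.6212 = 25.846 mm
δ < δ_solid → spring does not go solid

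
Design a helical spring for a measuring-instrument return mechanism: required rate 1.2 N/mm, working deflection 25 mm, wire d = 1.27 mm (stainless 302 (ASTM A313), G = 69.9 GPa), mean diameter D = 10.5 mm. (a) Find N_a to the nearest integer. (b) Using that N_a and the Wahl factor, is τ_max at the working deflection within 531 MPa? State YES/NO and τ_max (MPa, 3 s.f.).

N_a = Gd⁴/(8D³k) = (69.9×10³)(1.27⁴)/(8·10.5³·1.2) = 16.36 → N_a = 16
Actual rate k = Gd⁴/(8D³·16) = 1.2272 N/mm
Working load F = kδ = 1.2272·25 = 30.68 N
C = 10.5/1.27 = 8.2677; K_W = (4C−1)/(4C−4)+0.615/C = 1.1776
τ_max = K_W·8FD/(πd³) = 1.1776·400.47 = 471.59 MPa
τ_max ≤ 531 MPa → acceptable

(a) 16 coils; (b) YES, τ_max = 472 MPa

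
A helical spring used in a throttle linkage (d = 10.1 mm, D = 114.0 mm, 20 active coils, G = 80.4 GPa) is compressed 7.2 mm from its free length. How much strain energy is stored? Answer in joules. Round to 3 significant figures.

k = Gd⁴/(8D³N_a) = (80.4×10³)(10.1⁴)/(8·114.0³·20) = 3.5294 N/mm
U = ½kδ² = 0.5 × 3.5294 × 7.2² = 91.483 N·mm = 0.091483 J

0.0915 J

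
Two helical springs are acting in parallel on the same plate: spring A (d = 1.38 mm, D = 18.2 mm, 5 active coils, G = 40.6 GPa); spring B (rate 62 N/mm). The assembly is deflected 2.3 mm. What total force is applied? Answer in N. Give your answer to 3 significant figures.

144 N

k_A = Gd⁴/(8D³N_a) = (40.6×10³)(1.38⁴)/(8·18.2³·5) = 0.61062 N/mm
Parallel: k_eq = 0.61062 + 62 = 62.611 N/mm
F = k_eq·δ = 62.611·2.3 = 144 N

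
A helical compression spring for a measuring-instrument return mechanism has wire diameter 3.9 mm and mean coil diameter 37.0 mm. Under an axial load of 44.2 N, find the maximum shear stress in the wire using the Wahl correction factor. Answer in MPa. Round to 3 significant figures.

81.0 MPa

Spring index C = D/d = 37.0/3.9 = 9.4872
K_W = (4C−1)/(4C−4) + 0.615/C = 36.949/33.949 + 0.0648 = 1.1532
τ₀ = 8FD/(πd³) = 8·44.2·37.0/(π·3.9³) = 13083.2/186.36 = 70.205 MPa
τ_max = K·τ₀ = 1.1532 × 70.205 = 80.96 MPa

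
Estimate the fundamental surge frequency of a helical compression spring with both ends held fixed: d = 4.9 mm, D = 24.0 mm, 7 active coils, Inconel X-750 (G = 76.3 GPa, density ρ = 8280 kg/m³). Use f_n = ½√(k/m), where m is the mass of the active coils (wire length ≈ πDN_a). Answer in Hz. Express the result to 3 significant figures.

415 Hz

k = Gd⁴/(8D³N_a) = (76.3×10³)(4.9⁴)/(8·24.0³·7) = 56.818 N/mm = 56818 N/m
Wire length L = πDN_a = π·24.0·7 = 527.79 mm
m = ρ·(πd²/4)·L = 8280 × 18.857×10⁻⁶ m² × 0.52779 m = 0.082408 kg
f_n = ½√(k/m) = 0.5·√(56818/0.082408) = 0.5·√(6.8947e+05) = 415.17 Hz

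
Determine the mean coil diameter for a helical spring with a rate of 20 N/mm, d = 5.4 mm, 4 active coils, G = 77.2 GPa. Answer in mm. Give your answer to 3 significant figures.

46.8 mm

D = (Gd⁴/(8N_a·k))^(1/3) = (77.2×10³·5.4⁴/(8·4·20))^(1/3)
  = (102568)^(1/3) = 46.8099 mm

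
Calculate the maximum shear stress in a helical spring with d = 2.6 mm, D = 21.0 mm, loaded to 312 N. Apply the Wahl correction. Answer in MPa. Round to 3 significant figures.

1120 MPa

Spring index C = D/d = 21.0/2.6 = 8.0769
K_W = (4C−1)/(4C−4) + 0.615/C = 31.308/28.308 + 0.0761 = 1.1821
τ₀ = 8FD/(πd³) = 8·312·21.0/(π·2.6³) = 52416/55.217 = 949.28 MPa
τ_max = K·τ₀ = 1.1821 × 949.28 = 1122.2 MPa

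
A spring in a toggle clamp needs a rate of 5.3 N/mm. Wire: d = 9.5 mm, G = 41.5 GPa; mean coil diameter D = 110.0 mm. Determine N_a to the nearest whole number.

6

N_a = Gd⁴/(8D³k) = (41.5×10³ × 9.5⁴)/(8 × 110.0³ × 5.3)
    = 3.3802e+08 / 5.64344e+07 = 5.99 → 6 coils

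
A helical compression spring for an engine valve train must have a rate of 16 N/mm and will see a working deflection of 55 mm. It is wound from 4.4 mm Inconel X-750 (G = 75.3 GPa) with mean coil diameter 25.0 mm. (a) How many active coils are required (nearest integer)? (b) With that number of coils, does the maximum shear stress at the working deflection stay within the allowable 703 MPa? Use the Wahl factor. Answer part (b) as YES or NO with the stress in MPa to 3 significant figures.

N_a = Gd⁴/(8D³k) = (75.3×10³)(4.4⁴)/(8·25.0³·16) = 14.11 → N_a = 14
Actual rate k = Gd⁴/(8D³·14) = 16.128 N/mm
Working load F = kδ = 16.128·55 = 887.01 N
C = 25.0/4.4 = 5.6818; K_W = (4C−1)/(4C−4)+0.615/C = 1.2684
τ_max = K_W·8FD/(πd³) = 1.2684·662.91 = 840.85 MPa
τ_max > 703 MPa → exceeds allowable

(a) 14 coils; (b) NO, τ_max = 841 MPa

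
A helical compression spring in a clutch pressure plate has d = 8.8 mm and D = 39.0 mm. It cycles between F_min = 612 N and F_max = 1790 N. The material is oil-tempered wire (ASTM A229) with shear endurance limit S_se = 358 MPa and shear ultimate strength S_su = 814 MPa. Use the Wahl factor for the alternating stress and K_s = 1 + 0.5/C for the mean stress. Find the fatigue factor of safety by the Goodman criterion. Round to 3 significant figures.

1.77

C = D/d = 39.0/8.8 = 4.4318; K_W = (4C−1)/(4C−4)+0.615/C = 1.3573; K_s = 1+0.5/C = 1.1128
F_a = (F_max−F_min)/2 = 589 N; F_m = (F_max+F_min)/2 = 1201 N
τ_a = K_W·8F_aD/(πd³) = 1.3573 × 85.836 = 116.51 MPa
τ_m = K_s·8F_mD/(πd³) = 1.1128 × 175.02 = 194.77 MPa
Goodman: 1/n_f = τ_a/S_se + τ_m/S_su = 116.51/358 + 194.77/814 = 0.32544 + 0.23928 = 0.56472
n_f = 1/0.56472 = 1.771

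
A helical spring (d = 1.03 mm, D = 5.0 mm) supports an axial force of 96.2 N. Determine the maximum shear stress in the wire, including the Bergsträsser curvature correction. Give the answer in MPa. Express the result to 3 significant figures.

Spring index C = D/d = 5.0/1.03 = 4.8544
K_B = (4C+2)/(4C−3) = 21.417/16.417 = 1.3046
τ₀ = 8FD/(πd³) = 8·96.2·5.0/(π·1.03³) = 3848/3.4329 = 1120.9 MPa
τ_max = K·τ₀ = 1.3046 × 1120.9 = 1462.3 MPa

1460 MPa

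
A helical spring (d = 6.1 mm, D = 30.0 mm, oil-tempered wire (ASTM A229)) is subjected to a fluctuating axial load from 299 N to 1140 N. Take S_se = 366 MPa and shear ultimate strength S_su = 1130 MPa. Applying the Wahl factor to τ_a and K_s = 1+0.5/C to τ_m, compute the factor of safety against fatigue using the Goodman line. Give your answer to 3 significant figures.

1.34

C = D/d = 30.0/6.1 = 4.9180; K_W = (4C−1)/(4C−4)+0.615/C = 1.3165; K_s = 1+0.5/C = 1.1017
F_a = (F_max−F_min)/2 = 420.5 N; F_m = (F_max+F_min)/2 = 719.5 N
τ_a = K_W·8F_aD/(πd³) = 1.3165 × 141.53 = 186.32 MPa
τ_m = K_s·8F_mD/(πd³) = 1.1017 × 242.16 = 266.78 MPa
Goodman: 1/n_f = τ_a/S_se + τ_m/S_su = 186.32/366 + 266.78/1130 = 0.50906 + 0.23609 = 0.74515
n_f = 1/0.74515 = 1.342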